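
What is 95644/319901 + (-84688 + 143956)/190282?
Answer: 18579612038/30435701041 ≈ 0.61045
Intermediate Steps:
95644/319901 + (-84688 + 143956)/190282 = 95644*(1/319901) + 59268*(1/190282) = 95644/319901 + 29634/95141 = 18579612038/30435701041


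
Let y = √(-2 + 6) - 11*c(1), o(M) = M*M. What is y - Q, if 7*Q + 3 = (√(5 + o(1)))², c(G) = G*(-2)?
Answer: 165/7 ≈ 23.571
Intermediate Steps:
c(G) = -2*G
o(M) = M²
y = 24 (y = √(-2 + 6) - (-22) = √4 - 11*(-2) = 2 + 22 = 24)
Q = 3/7 (Q = -3/7 + (√(5 + 1²))²/7 = -3/7 + (√(5 + 1))²/7 = -3/7 + (√6)²/7 = -3/7 + (⅐)*6 = -3/7 + 6/7 = 3/7 ≈ 0.42857)
y - Q = 24 - 1*3/7 = 24 - 3/7 = 165/7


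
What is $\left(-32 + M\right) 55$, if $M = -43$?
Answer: $-4125$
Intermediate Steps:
$\left(-32 + M\right) 55 = \left(-32 - 43\right) 55 = \left(-75\right) 55 = -4125$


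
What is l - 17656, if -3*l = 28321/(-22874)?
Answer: -1211561711/68622 ≈ -17656.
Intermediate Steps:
l = 28321/68622 (l = -28321/(3*(-22874)) = -28321*(-1)/(3*22874) = -⅓*(-28321/22874) = 28321/68622 ≈ 0.41271)
l - 17656 = 28321/68622 - 17656 = -1211561711/68622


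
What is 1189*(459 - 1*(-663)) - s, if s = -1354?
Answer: 1335412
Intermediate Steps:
1189*(459 - 1*(-663)) - s = 1189*(459 - 1*(-663)) - 1*(-1354) = 1189*(459 + 663) + 1354 = 1189*1122 + 1354 = 1334058 + 1354 = 1335412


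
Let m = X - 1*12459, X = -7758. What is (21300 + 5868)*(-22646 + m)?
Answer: -1164501984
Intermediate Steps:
m = -20217 (m = -7758 - 1*12459 = -7758 - 12459 = -20217)
(21300 + 5868)*(-22646 + m) = (21300 + 5868)*(-22646 - 20217) = 27168*(-42863) = -1164501984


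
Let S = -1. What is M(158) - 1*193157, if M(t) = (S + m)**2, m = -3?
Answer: -193141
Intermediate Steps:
M(t) = 16 (M(t) = (-1 - 3)**2 = (-4)**2 = 16)
M(158) - 1*193157 = 16 - 1*193157 = 16 - 193157 = -193141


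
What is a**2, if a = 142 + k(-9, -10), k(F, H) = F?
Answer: 17689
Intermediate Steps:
a = 133 (a = 142 - 9 = 133)
a**2 = 133**2 = 17689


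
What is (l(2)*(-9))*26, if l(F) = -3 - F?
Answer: 1170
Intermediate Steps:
(l(2)*(-9))*26 = ((-3 - 1*2)*(-9))*26 = ((-3 - 2)*(-9))*26 = -5*(-9)*26 = 45*26 = 1170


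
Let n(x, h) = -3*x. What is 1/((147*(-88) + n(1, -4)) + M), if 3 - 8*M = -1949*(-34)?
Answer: -8/169775 ≈ -4.7121e-5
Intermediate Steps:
M = -66263/8 (M = 3/8 - (-1949)*(-34)/8 = 3/8 - 1/8*66266 = 3/8 - 33133/4 = -66263/8 ≈ -8282.9)
1/((147*(-88) + n(1, -4)) + M) = 1/((147*(-88) - 3*1) - 66263/8) = 1/((-12936 - 3) - 66263/8) = 1/(-12939 - 66263/8) = 1/(-169775/8) = -8/169775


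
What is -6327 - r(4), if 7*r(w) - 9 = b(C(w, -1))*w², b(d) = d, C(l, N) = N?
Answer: -6326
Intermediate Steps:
r(w) = 9/7 - w²/7 (r(w) = 9/7 + (-w²)/7 = 9/7 - w²/7)
-6327 - r(4) = -6327 - (9/7 - ⅐*4²) = -6327 - (9/7 - ⅐*16) = -6327 - (9/7 - 16/7) = -6327 - 1*(-1) = -6327 + 1 = -6326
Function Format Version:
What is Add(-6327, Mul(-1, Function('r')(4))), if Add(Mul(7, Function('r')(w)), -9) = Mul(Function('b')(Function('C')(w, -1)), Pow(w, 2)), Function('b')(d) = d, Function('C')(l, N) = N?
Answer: -6326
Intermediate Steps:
Function('r')(w) = Add(Rational(9, 7), Mul(Rational(-1, 7), Pow(w, 2))) (Function('r')(w) = Add(Rational(9, 7), Mul(Rational(1, 7), Mul(-1, Pow(w, 2)))) = Add(Rational(9, 7), Mul(Rational(-1, 7), Pow(w, 2))))
Add(-6327, Mul(-1, Function('r')(4))) = Add(-6327, Mul(-1, Add(Rational(9, 7), Mul(Rational(-1, 7), Pow(4, 2))))) = Add(-6327, Mul(-1, Add(Rational(9, 7), Mul(Rational(-1, 7), 16)))) = Add(-6327, Mul(-1, Add(Rational(9, 7), Rational(-16, 7)))) = Add(-6327, Mul(-1, -1)) = Add(-6327, 1) = -6326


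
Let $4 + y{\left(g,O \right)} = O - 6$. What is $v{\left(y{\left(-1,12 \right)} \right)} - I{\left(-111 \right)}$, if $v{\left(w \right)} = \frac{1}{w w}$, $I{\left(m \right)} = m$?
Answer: $\frac{445}{4} \approx 111.25$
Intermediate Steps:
$y{\left(g,O \right)} = -10 + O$ ($y{\left(g,O \right)} = -4 + \left(O - 6\right) = -4 + \left(-6 + O\right) = -10 + O$)
$v{\left(w \right)} = \frac{1}{w^{2}}$
$v{\left(y{\left(-1,12 \right)} \right)} - I{\left(-111 \right)} = \frac{1}{\left(-10 + 12\right)^{2}} - -111 = \frac{1}{4} + 111 = \frac{445}{4}$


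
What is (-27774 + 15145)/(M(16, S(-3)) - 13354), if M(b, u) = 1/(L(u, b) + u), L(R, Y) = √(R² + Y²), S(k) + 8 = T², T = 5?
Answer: 43174017189/45652758931 + 12629*√545/45652758931 ≈ 0.94571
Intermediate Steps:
S(k) = 17 (S(k) = -8 + 5² = -8 + 25 = 17)
M(b, u) = 1/(u + √(b² + u²)) (M(b, u) = 1/(√(u² + b²) + u) = 1/(√(b² + u²) + u) = 1/(u + √(b² + u²)))
(-27774 + 15145)/(M(16, S(-3)) - 13354) = (-27774 + 15145)/(1/(17 + √(16² + 17²)) - 13354) = -12629/(1/(17 + √(256 + 289)) - 13354) = -12629/(1/(17 + √545) - 13354) = -12629/(-13354 + 1/(17 + √545))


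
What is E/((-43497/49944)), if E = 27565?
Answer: -458902120/14499 ≈ -31651.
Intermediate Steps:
E/((-43497/49944)) = 27565/((-43497/49944)) = 27565/((-43497*1/49944)) = 27565/(-14499/16648) = 27565*(-16648/14499) = -458902120/14499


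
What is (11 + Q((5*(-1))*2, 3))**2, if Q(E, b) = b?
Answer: 196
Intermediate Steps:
(11 + Q((5*(-1))*2, 3))**2 = (11 + 3)**2 = 14**2 = 196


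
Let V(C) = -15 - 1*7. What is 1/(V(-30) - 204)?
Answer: -1/226 ≈ -0.0044248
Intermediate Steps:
V(C) = -22 (V(C) = -15 - 7 = -22)
1/(V(-30) - 204) = 1/(-22 - 204) = 1/(-226) = -1/226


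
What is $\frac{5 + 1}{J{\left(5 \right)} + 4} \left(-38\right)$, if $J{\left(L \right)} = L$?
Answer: $- \frac{76}{3} \approx -25.333$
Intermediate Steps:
$\frac{5 + 1}{J{\left(5 \right)} + 4} \left(-38\right) = \frac{5 + 1}{5 + 4} \left(-38\right) = \frac{6}{9} \left(-38\right) = 6 \cdot \frac{1}{9} \left(-38\right) = \frac{2}{3} \left(-38\right) = - \frac{76}{3}$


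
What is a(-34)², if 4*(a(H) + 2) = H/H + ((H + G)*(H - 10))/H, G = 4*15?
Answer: 205209/4624 ≈ 44.379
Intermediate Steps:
G = 60
a(H) = -7/4 + (-10 + H)*(60 + H)/(4*H) (a(H) = -2 + (H/H + ((H + 60)*(H - 10))/H)/4 = -2 + (1 + ((60 + H)*(-10 + H))/H)/4 = -2 + (1 + ((-10 + H)*(60 + H))/H)/4 = -2 + (1 + (-10 + H)*(60 + H)/H)/4 = -2 + (¼ + (-10 + H)*(60 + H)/(4*H)) = -7/4 + (-10 + H)*(60 + H)/(4*H))
a(-34)² = ((¼)*(-600 - 34*(43 - 34))/(-34))² = ((¼)*(-1/34)*(-600 - 34*9))² = ((¼)*(-1/34)*(-600 - 306))² = ((¼)*(-1/34)*(-906))² = (453/68)² = 205209/4624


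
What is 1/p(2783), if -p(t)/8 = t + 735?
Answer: -1/28144 ≈ -3.5532e-5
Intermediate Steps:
p(t) = -5880 - 8*t (p(t) = -8*(t + 735) = -8*(735 + t) = -5880 - 8*t)
1/p(2783) = 1/(-5880 - 8*2783) = 1/(-5880 - 22264) = 1/(-28144) = -1/28144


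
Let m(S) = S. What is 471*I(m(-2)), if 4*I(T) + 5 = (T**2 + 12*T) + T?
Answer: -12717/4 ≈ -3179.3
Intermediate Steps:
I(T) = -5/4 + T**2/4 + 13*T/4 (I(T) = -5/4 + ((T**2 + 12*T) + T)/4 = -5/4 + (T**2 + 13*T)/4 = -5/4 + (T**2/4 + 13*T/4) = -5/4 + T**2/4 + 13*T/4)
471*I(m(-2)) = 471*(-5/4 + (1/4)*(-2)**2 + (13/4)*(-2)) = 471*(-5/4 + (1/4)*4 - 13/2) = 471*(-5/4 + 1 - 13/2) = 471*(-27/4) = -12717/4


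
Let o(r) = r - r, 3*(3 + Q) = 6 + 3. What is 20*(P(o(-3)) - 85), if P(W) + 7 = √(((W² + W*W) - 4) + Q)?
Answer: -1840 + 40*I ≈ -1840.0 + 40.0*I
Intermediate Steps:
Q = 0 (Q = -3 + (6 + 3)/3 = -3 + (⅓)*9 = -3 + 3 = 0)
o(r) = 0
P(W) = -7 + √(-4 + 2*W²) (P(W) = -7 + √(((W² + W*W) - 4) + 0) = -7 + √(((W² + W²) - 4) + 0) = -7 + √((2*W² - 4) + 0) = -7 + √((-4 + 2*W²) + 0) = -7 + √(-4 + 2*W²))
20*(P(o(-3)) - 85) = 20*((-7 + √(-4 + 2*0²)) - 85) = 20*((-7 + √(-4 + 2*0)) - 85) = 20*((-7 + √(-4 + 0)) - 85) = 20*((-7 + √(-4)) - 85) = 20*((-7 + 2*I) - 85) = 20*(-92 + 2*I) = -1840 + 40*I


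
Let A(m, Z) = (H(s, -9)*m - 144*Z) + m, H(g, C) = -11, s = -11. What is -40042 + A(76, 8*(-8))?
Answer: -31586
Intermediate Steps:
A(m, Z) = -144*Z - 10*m (A(m, Z) = (-11*m - 144*Z) + m = (-144*Z - 11*m) + m = -144*Z - 10*m)
-40042 + A(76, 8*(-8)) = -40042 + (-1152*(-8) - 10*76) = -40042 + (-144*(-64) - 760) = -40042 + (9216 - 760) = -40042 + 8456 = -31586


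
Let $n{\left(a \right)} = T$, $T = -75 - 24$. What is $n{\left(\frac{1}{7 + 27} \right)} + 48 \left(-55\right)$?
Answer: $-2739$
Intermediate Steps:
$T = -99$ ($T = -75 - 24 = -99$)
$n{\left(a \right)} = -99$
$n{\left(\frac{1}{7 + 27} \right)} + 48 \left(-55\right) = -99 + 48 \left(-55\right) = -99 - 2640 = -2739$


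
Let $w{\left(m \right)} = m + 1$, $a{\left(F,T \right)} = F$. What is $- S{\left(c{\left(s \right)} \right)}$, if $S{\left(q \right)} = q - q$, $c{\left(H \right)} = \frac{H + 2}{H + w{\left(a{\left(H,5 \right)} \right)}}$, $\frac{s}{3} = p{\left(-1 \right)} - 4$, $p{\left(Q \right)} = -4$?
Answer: $0$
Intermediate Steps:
$w{\left(m \right)} = 1 + m$
$s = -24$ ($s = 3 \left(-4 - 4\right) = 3 \left(-8\right) = -24$)
$c{\left(H \right)} = \frac{2 + H}{1 + 2 H}$ ($c{\left(H \right)} = \frac{H + 2}{H + \left(1 + H\right)} = \frac{2 + H}{1 + 2 H}$)
$S{\left(q \right)} = 0$
$- S{\left(c{\left(s \right)} \right)} = \left(-1\right) 0 = 0$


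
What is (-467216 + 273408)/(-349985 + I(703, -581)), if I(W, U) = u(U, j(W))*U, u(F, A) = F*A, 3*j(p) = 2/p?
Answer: 408741072/737443243 ≈ 0.55427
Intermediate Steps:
j(p) = 2/(3*p) (j(p) = (2/p)/3 = 2/(3*p))
u(F, A) = A*F
I(W, U) = 2*U²/(3*W) (I(W, U) = ((2/(3*W))*U)*U = (2*U/(3*W))*U = 2*U²/(3*W))
(-467216 + 273408)/(-349985 + I(703, -581)) = (-467216 + 273408)/(-349985 + (⅔)*(-581)²/703) = -193808/(-349985 + (⅔)*337561*(1/703)) = -193808/(-349985 + 675122/2109) = -193808/(-737443243/2109) = -193808*(-2109/737443243) = 408741072/737443243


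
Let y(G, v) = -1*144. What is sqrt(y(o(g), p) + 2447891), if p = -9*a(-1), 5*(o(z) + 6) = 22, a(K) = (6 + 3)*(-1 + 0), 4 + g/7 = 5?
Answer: sqrt(2447747) ≈ 1564.5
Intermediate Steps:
g = 7 (g = -28 + 7*5 = -28 + 35 = 7)
a(K) = -9 (a(K) = 9*(-1) = -9)
o(z) = -8/5 (o(z) = -6 + (1/5)*22 = -6 + 22/5 = -8/5)
p = 81 (p = -9*(-9) = 81)
y(G, v) = -144
sqrt(y(o(g), p) + 2447891) = sqrt(-144 + 2447891) = sqrt(2447747)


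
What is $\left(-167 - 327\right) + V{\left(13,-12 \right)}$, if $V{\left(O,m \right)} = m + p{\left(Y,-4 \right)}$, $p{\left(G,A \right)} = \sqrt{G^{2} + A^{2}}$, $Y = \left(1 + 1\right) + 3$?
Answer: $-506 + \sqrt{41} \approx -499.6$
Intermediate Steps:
$Y = 5$ ($Y = 2 + 3 = 5$)
$p{\left(G,A \right)} = \sqrt{A^{2} + G^{2}}$
$V{\left(O,m \right)} = m + \sqrt{41}$ ($V{\left(O,m \right)} = m + \sqrt{\left(-4\right)^{2} + 5^{2}} = m + \sqrt{16 + 25} = m + \sqrt{41}$)
$\left(-167 - 327\right) + V{\left(13,-12 \right)} = \left(-167 - 327\right) - \left(12 - \sqrt{41}\right) = -494 - \left(12 - \sqrt{41}\right) = -506 + \sqrt{41}$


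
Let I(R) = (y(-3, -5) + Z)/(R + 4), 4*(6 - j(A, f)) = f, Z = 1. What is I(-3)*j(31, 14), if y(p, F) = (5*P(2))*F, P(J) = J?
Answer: -245/2 ≈ -122.50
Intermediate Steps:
j(A, f) = 6 - f/4
y(p, F) = 10*F (y(p, F) = (5*2)*F = 10*F)
I(R) = -49/(4 + R) (I(R) = (10*(-5) + 1)/(R + 4) = (-50 + 1)/(4 + R) = -49/(4 + R))
I(-3)*j(31, 14) = (-49/(4 - 3))*(6 - ¼*14) = (-49/1)*(6 - 7/2) = -49*1*(5/2) = -49*5/2 = -245/2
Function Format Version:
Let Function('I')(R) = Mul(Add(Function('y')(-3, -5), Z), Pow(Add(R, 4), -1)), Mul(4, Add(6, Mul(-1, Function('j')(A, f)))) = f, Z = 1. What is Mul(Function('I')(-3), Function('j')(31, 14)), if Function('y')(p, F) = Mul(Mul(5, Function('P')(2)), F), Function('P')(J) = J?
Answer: Rational(-245, 2) ≈ -122.50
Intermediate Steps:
Function('j')(A, f) = Add(6, Mul(Rational(-1, 4), f))
Function('y')(p, F) = Mul(10, F) (Function('y')(p, F) = Mul(Mul(5, 2), F) = Mul(10, F))
Function('I')(R) = Mul(-49, Pow(Add(4, R), -1)) (Function('I')(R) = Mul(Add(Mul(10, -5), 1), Pow(Add(R, 4), -1)) = Mul(Add(-50, 1), Pow(Add(4, R), -1)) = Mul(-49, Pow(Add(4, R), -1)))
Mul(Function('I')(-3), Function('j')(31, 14)) = Mul(Mul(-49, Pow(Add(4, -3), -1)), Add(6, Mul(Rational(-1, 4), 14))) = Mul(Mul(-49, Pow(1, -1)), Add(6, Rational(-7, 2))) = Mul(Mul(-49, 1), Rational(5, 2)) = Mul(-49, Rational(5, 2)) = Rational(-245, 2)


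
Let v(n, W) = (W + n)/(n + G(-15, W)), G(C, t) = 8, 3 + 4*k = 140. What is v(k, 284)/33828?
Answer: 1273/5716932 ≈ 0.00022267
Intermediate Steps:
k = 137/4 (k = -3/4 + (1/4)*140 = -3/4 + 35 = 137/4 ≈ 34.250)
v(n, W) = (W + n)/(8 + n) (v(n, W) = (W + n)/(n + 8) = (W + n)/(8 + n))
v(k, 284)/33828 = ((284 + 137/4)/(8 + 137/4))/33828 = ((1273/4)/(169/4))*(1/33828) = ((4/169)*(1273/4))*(1/33828) = (1273/169)*(1/33828) = 1273/5716932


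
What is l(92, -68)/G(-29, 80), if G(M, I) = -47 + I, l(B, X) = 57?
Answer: 19/11 ≈ 1.7273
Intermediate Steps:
l(92, -68)/G(-29, 80) = 57/(-47 + 80) = 57/33 = 57*(1/33) = 19/11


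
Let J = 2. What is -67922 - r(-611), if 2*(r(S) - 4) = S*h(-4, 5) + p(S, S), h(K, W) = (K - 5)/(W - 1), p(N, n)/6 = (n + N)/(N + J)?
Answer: -111437897/1624 ≈ -68619.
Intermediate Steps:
p(N, n) = 6*(N + n)/(2 + N) (p(N, n) = 6*((n + N)/(N + 2)) = 6*((N + n)/(2 + N)) = 6*(N + n)/(2 + N))
h(K, W) = (-5 + K)/(-1 + W)
r(S) = 4 - 9*S/8 + 6*S/(2 + S) (r(S) = 4 + (S*((-5 - 4)/(-1 + 5)) + 6*(S + S)/(2 + S))/2 = 4 + (S*(-9/4) + 6*(2*S)/(2 + S))/2 = 4 + (S*((¼)*(-9)) + 12*S/(2 + S))/2 = 4 + (S*(-9/4) + 12*S/(2 + S))/2 = 4 + (-9*S/4 + 12*S/(2 + S))/2 = 4 + (-9*S/8 + 6*S/(2 + S)) = 4 - 9*S/8 + 6*S/(2 + S))
-67922 - r(-611) = -67922 - (64 - 9*(-611)² + 62*(-611))/(8*(2 - 611)) = -67922 - (64 - 9*373321 - 37882)/(8*(-609)) = -67922 - (-1)*(64 - 3359889 - 37882)/(8*609) = -67922 - (-1)*(-3397707)/(8*609) = -67922 - 1*1132569/1624 = -67922 - 1132569/1624 = -111437897/1624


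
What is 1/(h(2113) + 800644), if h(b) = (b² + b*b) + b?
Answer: 1/9732295 ≈ 1.0275e-7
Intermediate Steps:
h(b) = b + 2*b² (h(b) = (b² + b²) + b = 2*b² + b = b + 2*b²)
1/(h(2113) + 800644) = 1/(2113*(1 + 2*2113) + 800644) = 1/(2113*(1 + 4226) + 800644) = 1/(2113*4227 + 800644) = 1/(8931651 + 800644) = 1/9732295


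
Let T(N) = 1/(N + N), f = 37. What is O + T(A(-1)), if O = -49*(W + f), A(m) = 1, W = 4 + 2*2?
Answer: -4409/2 ≈ -2204.5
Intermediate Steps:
W = 8 (W = 4 + 4 = 8)
T(N) = 1/(2*N)
O = -2205 (O = -49*(8 + 37) = -49*45 = -2205)
O + T(A(-1)) = -2205 + (1/2)/1 = -2205 + (1/2)*1 = -2205 + 1/2 = -4409/2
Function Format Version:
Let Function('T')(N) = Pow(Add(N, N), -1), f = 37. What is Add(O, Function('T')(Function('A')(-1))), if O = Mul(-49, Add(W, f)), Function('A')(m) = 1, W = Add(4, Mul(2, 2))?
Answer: Rational(-4409, 2) ≈ -2204.5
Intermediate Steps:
W = 8 (W = Add(4, 4) = 8)
Function('T')(N) = Mul(Rational(1, 2), Pow(N, -1)) (Function('T')(N) = Pow(Mul(2, N), -1) = Mul(Rational(1, 2), Pow(N, -1)))
O = -2205 (O = Mul(-49, Add(8, 37)) = Mul(-49, 45) = -2205)
Add(O, Function('T')(Function('A')(-1))) = Add(-2205, Mul(Rational(1, 2), Pow(1, -1))) = Add(-2205, Mul(Rational(1, 2), 1)) = Add(-2205, Rational(1, 2)) = Rational(-4409, 2)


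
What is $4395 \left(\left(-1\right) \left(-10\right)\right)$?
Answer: $43950$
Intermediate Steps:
$4395 \left(\left(-1\right) \left(-10\right)\right) = 4395 \cdot 10 = 43950$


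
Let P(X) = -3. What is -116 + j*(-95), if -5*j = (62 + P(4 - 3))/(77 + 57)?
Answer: -14423/134 ≈ -107.63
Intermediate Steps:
j = -59/670 (j = -(62 - 3)/(5*(77 + 57)) = -59/(5*134) = -⅕*59/134 = -59/670 ≈ -0.088060)
-116 + j*(-95) = -116 - 59/670*(-95) = -116 + 1121/134 = -14423/134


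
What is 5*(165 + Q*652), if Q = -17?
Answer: -54595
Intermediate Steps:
5*(165 + Q*652) = 5*(165 - 17*652) = 5*(165 - 11084) = 5*(-10919) = -54595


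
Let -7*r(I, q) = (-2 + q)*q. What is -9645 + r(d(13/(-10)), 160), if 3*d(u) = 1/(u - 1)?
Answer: -92795/7 ≈ -13256.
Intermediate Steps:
d(u) = 1/(3*(-1 + u)) (d(u) = 1/(3*(u - 1)) = 1/(3*(-1 + u)))
r(I, q) = -q*(-2 + q)/7 (r(I, q) = -(-2 + q)*q/7 = -q*(-2 + q)/7)
-9645 + r(d(13/(-10)), 160) = -9645 + (⅐)*160*(2 - 1*160) = -9645 + (⅐)*160*(2 - 160) = -9645 + (⅐)*160*(-158) = -9645 - 25280/7 = -92795/7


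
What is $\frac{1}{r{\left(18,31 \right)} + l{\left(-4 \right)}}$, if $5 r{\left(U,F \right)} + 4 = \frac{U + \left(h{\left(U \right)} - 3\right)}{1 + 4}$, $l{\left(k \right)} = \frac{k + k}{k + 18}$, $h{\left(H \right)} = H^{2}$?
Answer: $\frac{175}{2133} \approx 0.082044$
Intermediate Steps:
$l{\left(k \right)} = \frac{2 k}{18 + k}$
$r{\left(U,F \right)} = - \frac{23}{25} + \frac{U}{25} + \frac{U^{2}}{25}$ ($r{\left(U,F \right)} = - \frac{4}{5} + \frac{\left(U + \left(U^{2} - 3\right)\right) \frac{1}{1 + 4}}{5} = - \frac{4}{5} + \frac{\left(U + \left(-3 + U^{2}\right)\right) \frac{1}{5}}{5} = - \frac{4}{5} + \frac{\left(-3 + U + U^{2}\right) \frac{1}{5}}{5} = - \frac{4}{5} + \frac{- \frac{3}{5} + \frac{U}{5} + \frac{U^{2}}{5}}{5} = - \frac{4}{5} + \left(- \frac{3}{25} + \frac{U}{25} + \frac{U^{2}}{25}\right) = - \frac{23}{25} + \frac{U}{25} + \frac{U^{2}}{25}$)
$\frac{1}{r{\left(18,31 \right)} + l{\left(-4 \right)}} = \frac{1}{\left(- \frac{23}{25} + \frac{1}{25} \cdot 18 + \frac{18^{2}}{25}\right) + 2 \left(-4\right) \frac{1}{18 - 4}} = \frac{1}{\left(- \frac{23}{25} + \frac{18}{25} + \frac{1}{25} \cdot 324\right) + 2 \left(-4\right) \frac{1}{14}} = \frac{1}{\left(- \frac{23}{25} + \frac{18}{25} + \frac{324}{25}\right) + 2 \left(-4\right) \frac{1}{14}} = \frac{1}{\frac{319}{25} - \frac{4}{7}} = \frac{1}{\frac{2133}{175}} = \frac{175}{2133}$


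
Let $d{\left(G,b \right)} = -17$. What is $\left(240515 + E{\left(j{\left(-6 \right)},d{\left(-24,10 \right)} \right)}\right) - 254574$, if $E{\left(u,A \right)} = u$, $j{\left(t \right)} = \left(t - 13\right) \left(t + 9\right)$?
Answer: $-14116$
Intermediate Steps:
$j{\left(t \right)} = \left(-13 + t\right) \left(9 + t\right)$
$\left(240515 + E{\left(j{\left(-6 \right)},d{\left(-24,10 \right)} \right)}\right) - 254574 = \left(240515 - \left(93 - 36\right)\right) - 254574 = \left(240515 + \left(-117 + 36 + 24\right)\right) - 254574 = \left(240515 - 57\right) - 254574 = 240458 - 254574 = -14116$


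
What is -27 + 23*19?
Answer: 410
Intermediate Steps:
-27 + 23*19 = -27 + 437 = 410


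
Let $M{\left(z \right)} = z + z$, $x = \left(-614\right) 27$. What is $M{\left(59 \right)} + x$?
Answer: $-16460$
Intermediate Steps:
$x = -16578$
$M{\left(z \right)} = 2 z$
$M{\left(59 \right)} + x = 2 \cdot 59 - 16578 = 118 - 16578 = -16460$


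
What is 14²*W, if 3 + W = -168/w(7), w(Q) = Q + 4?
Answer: -39396/11 ≈ -3581.5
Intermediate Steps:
w(Q) = 4 + Q
W = -201/11 (W = -3 - 168/(4 + 7) = -3 - 168/11 = -201/11 ≈ -18.273)
14²*W = 14²*(-201/11) = 196*(-201/11) = -39396/11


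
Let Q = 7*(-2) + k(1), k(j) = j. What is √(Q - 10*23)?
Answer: 9*I*√3 ≈ 15.588*I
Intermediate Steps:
Q = -13 (Q = 7*(-2) + 1 = -14 + 1 = -13)
√(Q - 10*23) = √(-13 - 10*23) = √(-13 - 230) = √(-243) = 9*I*√3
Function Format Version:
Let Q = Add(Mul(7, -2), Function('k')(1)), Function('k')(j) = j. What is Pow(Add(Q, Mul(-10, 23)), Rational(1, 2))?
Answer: Mul(9, I, Pow(3, Rational(1, 2))) ≈ Mul(15.588, I)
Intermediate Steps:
Q = -13 (Q = Add(Mul(7, -2), 1) = Add(-14, 1) = -13)
Pow(Add(Q, Mul(-10, 23)), Rational(1, 2)) = Pow(Add(-13, Mul(-10, 23)), Rational(1, 2)) = Pow(Add(-13, -230), Rational(1, 2)) = Pow(-243, Rational(1, 2)) = Mul(9, I, Pow(3, Rational(1, 2)))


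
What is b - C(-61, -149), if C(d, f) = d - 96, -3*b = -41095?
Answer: 41566/3 ≈ 13855.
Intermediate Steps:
b = 41095/3 (b = -1/3*(-41095) = 41095/3 ≈ 13698.)
C(d, f) = -96 + d
b - C(-61, -149) = 41095/3 - (-96 - 61) = 41095/3 - 1*(-157) = 41095/3 + 157 = 41566/3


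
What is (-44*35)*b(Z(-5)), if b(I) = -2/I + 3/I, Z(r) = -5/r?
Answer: -1540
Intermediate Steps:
b(I) = 1/I
(-44*35)*b(Z(-5)) = (-44*35)/((-5/(-5))) = -1540/((-5*(-⅕))) = -1540/1 = -1540*1 = -1540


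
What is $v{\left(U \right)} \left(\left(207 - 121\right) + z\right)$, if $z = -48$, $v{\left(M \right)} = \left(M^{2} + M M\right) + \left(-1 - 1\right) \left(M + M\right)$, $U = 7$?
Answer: $2660$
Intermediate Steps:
$v{\left(M \right)} = - 4 M + 2 M^{2}$ ($v{\left(M \right)} = \left(M^{2} + M^{2}\right) - 2 \cdot 2 M = 2 M^{2} - 4 M = - 4 M + 2 M^{2}$)
$v{\left(U \right)} \left(\left(207 - 121\right) + z\right) = 2 \cdot 7 \left(-2 + 7\right) \left(\left(207 - 121\right) - 48\right) = 2 \cdot 7 \cdot 5 \left(86 - 48\right) = 70 \cdot 38 = 2660$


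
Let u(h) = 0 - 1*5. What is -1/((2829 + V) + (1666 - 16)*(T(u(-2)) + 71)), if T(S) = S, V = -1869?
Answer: -1/109860 ≈ -9.1025e-6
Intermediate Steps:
u(h) = -5 (u(h) = 0 - 5 = -5)
-1/((2829 + V) + (1666 - 16)*(T(u(-2)) + 71)) = -1/((2829 - 1869) + (1666 - 16)*(-5 + 71)) = -1/(960 + 1650*66) = -1/(960 + 108900) = -1/109860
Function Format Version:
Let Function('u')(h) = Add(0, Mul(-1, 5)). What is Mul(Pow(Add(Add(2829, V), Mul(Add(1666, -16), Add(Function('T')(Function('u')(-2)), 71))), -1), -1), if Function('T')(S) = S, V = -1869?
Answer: Rational(-1, 109860) ≈ -9.1025e-6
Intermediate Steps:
Function('u')(h) = -5 (Function('u')(h) = Add(0, -5) = -5)
Mul(Pow(Add(Add(2829, V), Mul(Add(1666, -16), Add(Function('T')(Function('u')(-2)), 71))), -1), -1) = Mul(Pow(Add(Add(2829, -1869), Mul(Add(1666, -16), Add(-5, 71))), -1), -1) = Mul(Pow(Add(960, Mul(1650, 66)), -1), -1) = Mul(Pow(Add(960, 108900), -1), -1) = Mul(Pow(109860, -1), -1) = Mul(Rational(1, 109860), -1) = Rational(-1, 109860)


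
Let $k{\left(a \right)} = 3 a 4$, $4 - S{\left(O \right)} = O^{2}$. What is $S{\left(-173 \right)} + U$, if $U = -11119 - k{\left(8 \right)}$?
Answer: $-41140$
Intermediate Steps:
$S{\left(O \right)} = 4 - O^{2}$
$k{\left(a \right)} = 12 a$
$U = -11215$ ($U = -11119 - 12 \cdot 8 = -11119 - 96 = -11215$)
$S{\left(-173 \right)} + U = \left(4 - \left(-173\right)^{2}\right) - 11215 = \left(4 - 29929\right) - 11215 = -29925 - 11215 = -41140$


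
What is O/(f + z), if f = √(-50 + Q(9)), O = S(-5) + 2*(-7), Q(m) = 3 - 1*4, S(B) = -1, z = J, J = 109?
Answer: -1635/11932 + 15*I*√51/11932 ≈ -0.13703 + 0.0089777*I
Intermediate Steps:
z = 109
Q(m) = -1 (Q(m) = 3 - 4 = -1)
O = -15 (O = -1 + 2*(-7) = -1 - 14 = -15)
f = I*√51 (f = √(-50 - 1) = √(-51) = I*√51 ≈ 7.1414*I)
O/(f + z) = -15/(I*√51 + 109) = -15/(109 + I*√51)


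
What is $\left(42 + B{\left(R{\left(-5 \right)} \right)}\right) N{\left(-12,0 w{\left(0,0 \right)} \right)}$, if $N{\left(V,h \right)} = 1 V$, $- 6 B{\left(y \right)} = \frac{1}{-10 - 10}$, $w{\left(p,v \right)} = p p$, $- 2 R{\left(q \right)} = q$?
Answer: $- \frac{5041}{10} \approx -504.1$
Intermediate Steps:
$R{\left(q \right)} = - \frac{q}{2}$
$w{\left(p,v \right)} = p^{2}$
$B{\left(y \right)} = \frac{1}{120}$ ($B{\left(y \right)} = - \frac{1}{6 \left(-10 - 10\right)} = - \frac{1}{6 \left(-20\right)} = \left(- \frac{1}{6}\right) \left(- \frac{1}{20}\right) = \frac{1}{120}$)
$N{\left(V,h \right)} = V$
$\left(42 + B{\left(R{\left(-5 \right)} \right)}\right) N{\left(-12,0 w{\left(0,0 \right)} \right)} = \left(42 + \frac{1}{120}\right) \left(-12\right) = \frac{5041}{120} \left(-12\right) = - \frac{5041}{10}$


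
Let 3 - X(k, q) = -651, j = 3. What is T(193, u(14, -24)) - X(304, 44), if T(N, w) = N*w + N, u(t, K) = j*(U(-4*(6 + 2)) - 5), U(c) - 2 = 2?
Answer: -1040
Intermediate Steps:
U(c) = 4 (U(c) = 2 + 2 = 4)
X(k, q) = 654 (X(k, q) = 3 - 1*(-651) = 3 + 651 = 654)
u(t, K) = -3 (u(t, K) = 3*(4 - 5) = 3*(-1) = -3)
T(N, w) = N + N*w
T(193, u(14, -24)) - X(304, 44) = 193*(1 - 3) - 1*654 = 193*(-2) - 654 = -386 - 654 = -1040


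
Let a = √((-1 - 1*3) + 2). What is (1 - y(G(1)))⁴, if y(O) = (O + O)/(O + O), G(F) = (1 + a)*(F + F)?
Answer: 0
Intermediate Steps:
a = I*√2 (a = √((-1 - 3) + 2) = √(-4 + 2) = √(-2) = I*√2 ≈ 1.4142*I)
G(F) = 2*F*(1 + I*√2) (G(F) = (1 + I*√2)*(F + F) = (1 + I*√2)*(2*F) = 2*F*(1 + I*√2))
y(O) = 1 (y(O) = (2*O)/((2*O)) = (2*O)*(1/(2*O)) = 1)
(1 - y(G(1)))⁴ = (1 - 1*1)⁴ = (1 - 1)⁴ = 0⁴ = 0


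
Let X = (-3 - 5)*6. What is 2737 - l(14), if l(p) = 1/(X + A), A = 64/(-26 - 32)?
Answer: 3897517/1424 ≈ 2737.0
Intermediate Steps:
A = -32/29 (A = 64/(-58) = 64*(-1/58) = -32/29 ≈ -1.1034)
X = -48 (X = -8*6 = -48)
l(p) = -29/1424 (l(p) = 1/(-48 - 32/29) = 1/(-1424/29) = -29/1424)
2737 - l(14) = 2737 - 1*(-29/1424) = 2737 + 29/1424 = 3897517/1424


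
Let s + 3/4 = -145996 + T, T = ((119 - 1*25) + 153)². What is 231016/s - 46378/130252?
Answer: -68063715803/22139648826 ≈ -3.0743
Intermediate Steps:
T = 61009 (T = ((119 - 25) + 153)² = (94 + 153)² = 247² = 61009)
s = -339951/4 (s = -¾ + (-145996 + 61009) = -¾ - 84987 = -339951/4 ≈ -84988.)
231016/s - 46378/130252 = 231016/(-339951/4) - 46378/130252 = 231016*(-4/339951) - 46378*1/130252 = -924064/339951 - 23189/65126 = -68063715803/22139648826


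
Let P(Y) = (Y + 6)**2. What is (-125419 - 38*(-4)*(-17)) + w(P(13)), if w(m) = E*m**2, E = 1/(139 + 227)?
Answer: -46718777/366 ≈ -1.2765e+5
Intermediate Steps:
P(Y) = (6 + Y)**2
E = 1/366 ≈ 0.0027322
w(m) = m**2/366
(-125419 - 38*(-4)*(-17)) + w(P(13)) = (-125419 - 38*(-4)*(-17)) + ((6 + 13)**2)**2/366 = (-125419 + 152*(-17)) + (19**2)**2/366 = (-125419 - 2584) + (1/366)*361**2 = -128003 + (1/366)*130321 = -128003 + 130321/366 = -46718777/366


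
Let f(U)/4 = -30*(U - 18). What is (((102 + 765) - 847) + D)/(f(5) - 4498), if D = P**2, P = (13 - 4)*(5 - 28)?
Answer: -42869/2938 ≈ -14.591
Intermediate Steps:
P = -207 (P = 9*(-23) = -207)
D = 42849 (D = (-207)**2 = 42849)
f(U) = 2160 - 120*U (f(U) = 4*(-30*(U - 18)) = 4*(-30*(-18 + U)) = 4*(540 - 30*U) = 2160 - 120*U)
(((102 + 765) - 847) + D)/(f(5) - 4498) = (((102 + 765) - 847) + 42849)/((2160 - 120*5) - 4498) = ((867 - 847) + 42849)/((2160 - 600) - 4498) = (20 + 42849)/(1560 - 4498) = 42869/(-2938) = 42869*(-1/2938) = -42869/2938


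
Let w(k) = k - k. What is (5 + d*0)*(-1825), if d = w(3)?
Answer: -9125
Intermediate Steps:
w(k) = 0
d = 0
(5 + d*0)*(-1825) = (5 + 0*0)*(-1825) = (5 + 0)*(-1825) = 5*(-1825) = -9125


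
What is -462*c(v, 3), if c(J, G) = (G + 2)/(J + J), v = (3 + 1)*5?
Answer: -231/4 ≈ -57.750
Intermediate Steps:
v = 20 (v = 4*5 = 20)
c(J, G) = (2 + G)/(2*J) (c(J, G) = (2 + G)/((2*J)) = (2 + G)*(1/(2*J)) = (2 + G)/(2*J))
-462*c(v, 3) = -231*(2 + 3)/20 = -231*5/20 = -462*1/8 = -231/4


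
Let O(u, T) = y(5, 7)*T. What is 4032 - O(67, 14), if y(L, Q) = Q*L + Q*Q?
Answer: 2856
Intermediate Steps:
y(L, Q) = Q² + L*Q (y(L, Q) = L*Q + Q² = Q² + L*Q)
O(u, T) = 84*T (O(u, T) = (7*(5 + 7))*T = (7*12)*T = 84*T)
4032 - O(67, 14) = 4032 - 84*14 = 4032 - 1*1176 = 4032 - 1176 = 2856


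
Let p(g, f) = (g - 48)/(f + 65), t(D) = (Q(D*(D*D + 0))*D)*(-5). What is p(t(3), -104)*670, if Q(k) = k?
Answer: 101170/13 ≈ 7782.3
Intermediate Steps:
t(D) = -5*D⁴ (t(D) = ((D*(D*D + 0))*D)*(-5) = ((D*(D² + 0))*D)*(-5) = ((D*D²)*D)*(-5) = (D³*D)*(-5) = D⁴*(-5) = -5*D⁴)
p(g, f) = (-48 + g)/(65 + f)
p(t(3), -104)*670 = ((-48 - 5*3⁴)/(65 - 104))*670 = ((-48 - 5*81)/(-39))*670 = -(-48 - 405)/39*670 = -1/39*(-453)*670 = (151/13)*670 = 101170/13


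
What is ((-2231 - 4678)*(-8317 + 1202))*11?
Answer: 540732885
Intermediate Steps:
((-2231 - 4678)*(-8317 + 1202))*11 = -6909*(-7115)*11 = 49157535*11 = 540732885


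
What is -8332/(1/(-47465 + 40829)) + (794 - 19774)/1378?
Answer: 2930430326/53 ≈ 5.5291e+7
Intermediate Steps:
-8332/(1/(-47465 + 40829)) + (794 - 19774)/1378 = -8332/(1/(-6636)) - 18980*1/1378 = -8332/(-1/6636) - 730/53 = -8332*(-6636) - 730/53 = 55291152 - 730/53 = 2930430326/53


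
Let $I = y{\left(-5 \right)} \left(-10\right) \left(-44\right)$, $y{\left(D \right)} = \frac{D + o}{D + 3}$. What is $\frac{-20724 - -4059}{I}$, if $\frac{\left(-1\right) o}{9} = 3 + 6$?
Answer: $- \frac{303}{344} \approx -0.88081$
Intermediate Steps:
$o = -81$ ($o = - 9 \left(3 + 6\right) = \left(-9\right) 9 = -81$)
$y{\left(D \right)} = \frac{-81 + D}{3 + D}$ ($y{\left(D \right)} = \frac{D - 81}{D + 3} = \frac{-81 + D}{3 + D}$)
$I = 18920$ ($I = \frac{-81 - 5}{3 - 5} \left(-10\right) \left(-44\right) = \frac{1}{-2} \left(-86\right) \left(-10\right) \left(-44\right) = \left(- \frac{1}{2}\right) \left(-86\right) \left(-10\right) \left(-44\right) = 43 \left(-10\right) \left(-44\right) = \left(-430\right) \left(-44\right) = 18920$)
$\frac{-20724 - -4059}{I} = \frac{-20724 - -4059}{18920} = \left(-20724 + 4059\right) \frac{1}{18920} = \left(-16665\right) \frac{1}{18920} = - \frac{303}{344}$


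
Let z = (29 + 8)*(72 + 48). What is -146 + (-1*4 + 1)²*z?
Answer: 39814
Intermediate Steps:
z = 4440 (z = 37*120 = 4440)
-146 + (-1*4 + 1)²*z = -146 + (-1*4 + 1)²*4440 = -146 + (-4 + 1)²*4440 = -146 + (-3)²*4440 = -146 + 9*4440 = -146 + 39960 = 39814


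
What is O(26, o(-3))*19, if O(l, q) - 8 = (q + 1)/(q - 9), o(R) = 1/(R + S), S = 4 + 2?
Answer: 1938/13 ≈ 149.08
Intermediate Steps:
S = 6
o(R) = 1/(6 + R) (o(R) = 1/(R + 6) = 1/(6 + R))
O(l, q) = 8 + (1 + q)/(-9 + q) (O(l, q) = 8 + (q + 1)/(q - 9) = 8 + (1 + q)/(-9 + q))
O(26, o(-3))*19 = ((-71 + 9/(6 - 3))/(-9 + 1/(6 - 3)))*19 = ((-71 + 9/3)/(-9 + 1/3))*19 = ((-71 + 9*(⅓))/(-9 + ⅓))*19 = ((-71 + 3)/(-26/3))*19 = -3/26*(-68)*19 = (102/13)*19 = 1938/13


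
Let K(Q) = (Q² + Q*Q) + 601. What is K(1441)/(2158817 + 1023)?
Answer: 4153563/2159840 ≈ 1.9231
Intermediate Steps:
K(Q) = 601 + 2*Q² (K(Q) = (Q² + Q²) + 601 = 2*Q² + 601 = 601 + 2*Q²)
K(1441)/(2158817 + 1023) = (601 + 2*1441²)/(2158817 + 1023) = (601 + 2*2076481)/2159840 = (601 + 4152962)*(1/2159840) = 4153563*(1/2159840) = 4153563/2159840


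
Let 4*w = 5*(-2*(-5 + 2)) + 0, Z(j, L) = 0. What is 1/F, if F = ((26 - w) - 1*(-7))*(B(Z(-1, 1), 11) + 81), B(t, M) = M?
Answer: 1/2346 ≈ 0.00042626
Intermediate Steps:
w = 15/2 (w = (5*(-2*(-5 + 2)) + 0)/4 = (5*(-2*(-3)) + 0)/4 = (5*6 + 0)/4 = (30 + 0)/4 = (¼)*30 = 15/2 ≈ 7.5000)
F = 2346 (F = ((26 - 1*15/2) - 1*(-7))*(11 + 81) = ((26 - 15/2) + 7)*92 = (37/2 + 7)*92 = (51/2)*92 = 2346)
1/F = 1/2346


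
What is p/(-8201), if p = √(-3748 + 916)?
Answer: -4*I*√177/8201 ≈ -0.006489*I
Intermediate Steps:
p = 4*I*√177 (p = √(-2832) = 4*I*√177 ≈ 53.217*I)
p/(-8201) = (4*I*√177)/(-8201) = (4*I*√177)*(-1/8201) = -4*I*√177/8201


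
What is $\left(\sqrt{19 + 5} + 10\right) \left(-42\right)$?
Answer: $-420 - 84 \sqrt{6} \approx -625.76$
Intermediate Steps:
$\left(\sqrt{19 + 5} + 10\right) \left(-42\right) = \left(\sqrt{24} + 10\right) \left(-42\right) = \left(2 \sqrt{6} + 10\right) \left(-42\right) = \left(10 + 2 \sqrt{6}\right) \left(-42\right) = -420 - 84 \sqrt{6}$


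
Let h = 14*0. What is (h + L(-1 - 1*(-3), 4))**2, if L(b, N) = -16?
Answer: 256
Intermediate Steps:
h = 0
(h + L(-1 - 1*(-3), 4))**2 = (0 - 16)**2 = (-16)**2 = 256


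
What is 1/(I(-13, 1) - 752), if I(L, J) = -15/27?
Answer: -9/6773 ≈ -0.0013288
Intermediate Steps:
I(L, J) = -5/9 (I(L, J) = -15*1/27 = -5/9)
1/(I(-13, 1) - 752) = 1/(-5/9 - 752) = 1/(-6773/9) = -9/6773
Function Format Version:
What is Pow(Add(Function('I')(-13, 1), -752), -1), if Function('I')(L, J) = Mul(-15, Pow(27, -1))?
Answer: Rational(-9, 6773) ≈ -0.0013288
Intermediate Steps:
Function('I')(L, J) = Rational(-5, 9) (Function('I')(L, J) = Mul(-15, Rational(1, 27)) = Rational(-5, 9))
Pow(Add(Function('I')(-13, 1), -752), -1) = Pow(Add(Rational(-5, 9), -752), -1) = Pow(Rational(-6773, 9), -1) = Rational(-9, 6773)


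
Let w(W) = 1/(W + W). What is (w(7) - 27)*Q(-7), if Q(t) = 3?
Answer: -1131/14 ≈ -80.786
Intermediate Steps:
w(W) = 1/(2*W)
(w(7) - 27)*Q(-7) = ((½)/7 - 27)*3 = ((½)*(⅐) - 27)*3 = (1/14 - 27)*3 = -377/14*3 = -1131/14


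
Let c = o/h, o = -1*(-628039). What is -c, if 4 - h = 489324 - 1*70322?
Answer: 628039/418998 ≈ 1.4989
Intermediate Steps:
h = -418998 (h = 4 - (489324 - 1*70322) = 4 - (489324 - 70322) = 4 - 1*419002 = 4 - 419002 = -418998)
o = 628039
c = -628039/418998 (c = 628039/(-418998) = 628039*(-1/418998) = -628039/418998 ≈ -1.4989)
-c = -1*(-628039/418998) = 628039/418998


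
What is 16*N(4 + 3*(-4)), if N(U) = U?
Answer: -128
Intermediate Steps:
16*N(4 + 3*(-4)) = 16*(4 + 3*(-4)) = 16*(4 - 12) = 16*(-8) = -128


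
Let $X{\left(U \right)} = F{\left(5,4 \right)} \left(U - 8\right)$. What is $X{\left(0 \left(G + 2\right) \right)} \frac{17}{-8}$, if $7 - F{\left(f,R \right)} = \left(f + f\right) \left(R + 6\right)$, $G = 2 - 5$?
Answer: $-1581$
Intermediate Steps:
$G = -3$ ($G = 2 - 5 = -3$)
$F{\left(f,R \right)} = 7 - 2 f \left(6 + R\right)$ ($F{\left(f,R \right)} = 7 - \left(f + f\right) \left(R + 6\right) = 7 - 2 f \left(6 + R\right)$)
$X{\left(U \right)} = 744 - 93 U$ ($X{\left(U \right)} = \left(7 - 60 - 8 \cdot 5\right) \left(U - 8\right) = \left(7 - 60 - 40\right) \left(-8 + U\right) = - 93 \left(-8 + U\right) = 744 - 93 U$)
$X{\left(0 \left(G + 2\right) \right)} \frac{17}{-8} = \left(744 - 93 \cdot 0 \left(-3 + 2\right)\right) \frac{17}{-8} = \left(744 - 93 \cdot 0 \left(-1\right)\right) 17 \left(- \frac{1}{8}\right) = \left(744 - 0\right) \left(- \frac{17}{8}\right) = \left(744 + 0\right) \left(- \frac{17}{8}\right) = 744 \left(- \frac{17}{8}\right) = -1581$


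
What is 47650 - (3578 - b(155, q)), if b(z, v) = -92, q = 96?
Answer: 43980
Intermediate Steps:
47650 - (3578 - b(155, q)) = 47650 - (3578 - 1*(-92)) = 47650 - (3578 + 92) = 47650 - 1*3670 = 47650 - 3670 = 43980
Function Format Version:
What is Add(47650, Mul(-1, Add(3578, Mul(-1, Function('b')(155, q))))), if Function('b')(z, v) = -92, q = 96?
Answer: 43980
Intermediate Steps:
Add(47650, Mul(-1, Add(3578, Mul(-1, Function('b')(155, q))))) = Add(47650, Mul(-1, Add(3578, Mul(-1, -92)))) = Add(47650, Mul(-1, Add(3578, 92))) = Add(47650, Mul(-1, 3670)) = Add(47650, -3670) = 43980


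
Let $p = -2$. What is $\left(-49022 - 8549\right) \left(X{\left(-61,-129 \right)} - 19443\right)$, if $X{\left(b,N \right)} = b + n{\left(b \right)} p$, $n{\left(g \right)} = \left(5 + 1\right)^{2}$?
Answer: $1127009896$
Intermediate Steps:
$n{\left(g \right)} = 36$ ($n{\left(g \right)} = 6^{2} = 36$)
$X{\left(b,N \right)} = -72 + b$ ($X{\left(b,N \right)} = b + 36 \left(-2\right) = b - 72 = -72 + b$)
$\left(-49022 - 8549\right) \left(X{\left(-61,-129 \right)} - 19443\right) = \left(-49022 - 8549\right) \left(\left(-72 - 61\right) - 19443\right) = - 57571 \left(-133 - 19443\right) = \left(-57571\right) \left(-19576\right) = 1127009896$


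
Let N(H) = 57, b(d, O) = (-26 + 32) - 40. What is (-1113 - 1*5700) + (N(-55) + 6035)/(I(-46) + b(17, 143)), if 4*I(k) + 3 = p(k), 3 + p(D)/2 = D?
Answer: -1639049/237 ≈ -6915.8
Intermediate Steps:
p(D) = -6 + 2*D
I(k) = -9/4 + k/2 (I(k) = -¾ + (-6 + 2*k)/4 = -¾ + (-3/2 + k/2) = -9/4 + k/2)
b(d, O) = -34 (b(d, O) = 6 - 40 = -34)
(-1113 - 1*5700) + (N(-55) + 6035)/(I(-46) + b(17, 143)) = (-1113 - 1*5700) + (57 + 6035)/((-9/4 + (½)*(-46)) - 34) = (-1113 - 5700) + 6092/((-9/4 - 23) - 34) = -6813 + 6092/(-101/4 - 34) = -6813 + 6092/(-237/4) = -6813 + 6092*(-4/237) = -6813 - 24368/237 = -1639049/237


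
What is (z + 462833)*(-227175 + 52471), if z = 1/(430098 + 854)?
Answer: -4355781427637246/53869 ≈ -8.0859e+10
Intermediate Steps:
z = 1/430952 ≈ 2.3204e-6
(z + 462833)*(-227175 + 52471) = (1/430952 + 462833)*(-227175 + 52471) = (199458807017/430952)*(-174704) = -4355781427637246/53869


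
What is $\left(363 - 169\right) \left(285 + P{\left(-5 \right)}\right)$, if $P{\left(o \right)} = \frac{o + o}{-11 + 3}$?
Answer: $\frac{111065}{2} \approx 55533.0$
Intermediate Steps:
$P{\left(o \right)} = - \frac{o}{4}$ ($P{\left(o \right)} = \frac{2 o}{-8} = 2 o \left(- \frac{1}{8}\right) = - \frac{o}{4}$)
$\left(363 - 169\right) \left(285 + P{\left(-5 \right)}\right) = \left(363 - 169\right) \left(285 - - \frac{5}{4}\right) = 194 \left(285 + \frac{5}{4}\right) = 194 \cdot \frac{1145}{4} = \frac{111065}{2}$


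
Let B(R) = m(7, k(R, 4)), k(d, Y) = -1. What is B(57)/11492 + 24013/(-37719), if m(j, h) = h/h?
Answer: -25083607/39406068 ≈ -0.63654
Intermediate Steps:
m(j, h) = 1
B(R) = 1
B(57)/11492 + 24013/(-37719) = 1/11492 + 24013/(-37719) = 1*(1/11492) + 24013*(-1/37719) = 1/11492 - 2183/3429 = -25083607/39406068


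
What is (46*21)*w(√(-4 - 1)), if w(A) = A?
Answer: 966*I*√5 ≈ 2160.0*I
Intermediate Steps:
(46*21)*w(√(-4 - 1)) = (46*21)*√(-4 - 1) = 966*√(-5) = 966*(I*√5) = 966*I*√5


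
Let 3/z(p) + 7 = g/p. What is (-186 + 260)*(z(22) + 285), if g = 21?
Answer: 2800086/133 ≈ 21053.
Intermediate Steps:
z(p) = 3/(-7 + 21/p)
(-186 + 260)*(z(22) + 285) = (-186 + 260)*(-3*22/(-21 + 7*22) + 285) = 74*(-3*22/(-21 + 154) + 285) = 74*(-3*22/133 + 285) = 74*(-3*22*1/133 + 285) = 74*(-66/133 + 285) = 74*(37839/133) = 2800086/133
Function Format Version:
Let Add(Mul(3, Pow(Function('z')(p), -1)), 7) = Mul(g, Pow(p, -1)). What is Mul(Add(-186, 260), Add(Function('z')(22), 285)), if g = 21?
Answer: Rational(2800086, 133) ≈ 21053.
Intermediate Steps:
Function('z')(p) = Mul(3, Pow(Add(-7, Mul(21, Pow(p, -1))), -1))
Mul(Add(-186, 260), Add(Function('z')(22), 285)) = Mul(Add(-186, 260), Add(Mul(-3, 22, Pow(Add(-21, Mul(7, 22)), -1)), 285)) = Mul(74, Add(Mul(-3, 22, Pow(Add(-21, 154), -1)), 285)) = Mul(74, Add(Mul(-3, 22, Pow(133, -1)), 285)) = Mul(74, Add(Mul(-3, 22, Rational(1, 133)), 285)) = Mul(74, Add(Rational(-66, 133), 285)) = Mul(74, Rational(37839, 133)) = Rational(2800086, 133)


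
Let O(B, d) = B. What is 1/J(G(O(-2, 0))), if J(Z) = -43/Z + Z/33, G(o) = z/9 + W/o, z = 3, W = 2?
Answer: 198/12767 ≈ 0.015509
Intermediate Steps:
G(o) = ⅓ + 2/o (G(o) = 3/9 + 2/o = 3*(⅑) + 2/o = ⅓ + 2/o)
J(Z) = -43/Z + Z/33 (J(Z) = -43/Z + Z*(1/33) = -43/Z + Z/33)
1/J(G(O(-2, 0))) = 1/(-43*(-6/(6 - 2)) + ((⅓)*(6 - 2)/(-2))/33) = 1/(-43/((⅓)*(-½)*4) + ((⅓)*(-½)*4)/33) = 1/(-43/(-⅔) + (1/33)*(-⅔)) = 1/(-43*(-3/2) - 2/99) = 1/(129/2 - 2/99) = 1/(12767/198) = 198/12767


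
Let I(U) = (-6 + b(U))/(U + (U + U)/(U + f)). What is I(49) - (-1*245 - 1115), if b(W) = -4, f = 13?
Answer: 1066085/784 ≈ 1359.8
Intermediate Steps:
I(U) = -10/(U + 2*U/(13 + U)) (I(U) = (-6 - 4)/(U + (U + U)/(U + 13)) = -10/(U + (2*U)/(13 + U)) = -10/(U + 2*U/(13 + U)))
I(49) - (-1*245 - 1115) = 10*(-13 - 1*49)/(49*(15 + 49)) - (-1*245 - 1115) = 10*(1/49)*(-13 - 49)/64 - (-245 - 1115) = 10*(1/49)*(1/64)*(-62) - 1*(-1360) = -155/784 + 1360 = 1066085/784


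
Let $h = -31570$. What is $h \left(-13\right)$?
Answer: $410410$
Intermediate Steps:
$h \left(-13\right) = \left(-31570\right) \left(-13\right) = 410410$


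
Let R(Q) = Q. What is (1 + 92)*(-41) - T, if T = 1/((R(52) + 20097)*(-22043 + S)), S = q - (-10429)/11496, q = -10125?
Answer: -28410499505987667/7450957121951 ≈ -3813.0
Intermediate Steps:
S = -116386571/11496 (S = -10125 - (-10429)/11496 = -10125 - 1*(-10429/11496) = -10125 + 10429/11496 = -116386571/11496 ≈ -10124.)
T = -11496/7450957121951 (T = 1/((52 + 20097)*(-22043 - 116386571/11496)) = 1/(20149*(-369792899/11496)) = 1/(-7450957121951/11496) = -11496/7450957121951 ≈ -1.5429e-9)
(1 + 92)*(-41) - T = (1 + 92)*(-41) - 1*(-11496/7450957121951) = 93*(-41) + 11496/7450957121951 = -3813 + 11496/7450957121951 = -28410499505987667/7450957121951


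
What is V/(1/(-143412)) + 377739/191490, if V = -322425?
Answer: 2951474568128913/63830 ≈ 4.6240e+10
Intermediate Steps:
V/(1/(-143412)) + 377739/191490 = -322425/(1/(-143412)) + 377739/191490 = -322425/(-1/143412) + 377739*(1/191490) = -322425*(-143412) + 125913/63830 = 46239614100 + 125913/63830 = 2951474568128913/63830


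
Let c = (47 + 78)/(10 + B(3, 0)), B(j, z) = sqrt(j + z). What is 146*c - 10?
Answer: 181530/97 - 18250*sqrt(3)/97 ≈ 1545.6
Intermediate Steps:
c = 125/(10 + sqrt(3)) (c = (47 + 78)/(10 + sqrt(3 + 0)) = 125/(10 + sqrt(3)) ≈ 10.655)
146*c - 10 = 146*(1250/97 - 125*sqrt(3)/97) - 10 = (182500/97 - 18250*sqrt(3)/97) - 10 = 181530/97 - 18250*sqrt(3)/97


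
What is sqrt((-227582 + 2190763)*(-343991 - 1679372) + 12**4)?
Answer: I*sqrt(3972227776967) ≈ 1.993e+6*I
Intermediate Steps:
sqrt((-227582 + 2190763)*(-343991 - 1679372) + 12**4) = sqrt(1963181*(-2023363) + 20736) = sqrt(-3972227797703 + 20736) = sqrt(-3972227776967) = I*sqrt(3972227776967)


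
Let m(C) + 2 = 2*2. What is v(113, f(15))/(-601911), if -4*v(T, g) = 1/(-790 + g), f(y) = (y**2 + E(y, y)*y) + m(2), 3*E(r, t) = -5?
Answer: -1/1415694672 ≈ -7.0637e-10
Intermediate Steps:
E(r, t) = -5/3 (E(r, t) = (1/3)*(-5) = -5/3)
m(C) = 2 (m(C) = -2 + 2*2 = -2 + 4 = 2)
f(y) = 2 + y**2 - 5*y/3 (f(y) = (y**2 - 5*y/3) + 2 = 2 + y**2 - 5*y/3)
v(T, g) = -1/(4*(-790 + g))
v(113, f(15))/(-601911) = -1/(-3160 + 4*(2 + 15**2 - 5/3*15))/(-601911) = -1/(-3160 + 4*(2 + 225 - 25))*(-1/601911) = -1/(-3160 + 4*202)*(-1/601911) = -1/(-3160 + 808)*(-1/601911) = -1/(-2352)*(-1/601911) = -1*(-1/2352)*(-1/601911) = (1/2352)*(-1/601911) = -1/1415694672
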